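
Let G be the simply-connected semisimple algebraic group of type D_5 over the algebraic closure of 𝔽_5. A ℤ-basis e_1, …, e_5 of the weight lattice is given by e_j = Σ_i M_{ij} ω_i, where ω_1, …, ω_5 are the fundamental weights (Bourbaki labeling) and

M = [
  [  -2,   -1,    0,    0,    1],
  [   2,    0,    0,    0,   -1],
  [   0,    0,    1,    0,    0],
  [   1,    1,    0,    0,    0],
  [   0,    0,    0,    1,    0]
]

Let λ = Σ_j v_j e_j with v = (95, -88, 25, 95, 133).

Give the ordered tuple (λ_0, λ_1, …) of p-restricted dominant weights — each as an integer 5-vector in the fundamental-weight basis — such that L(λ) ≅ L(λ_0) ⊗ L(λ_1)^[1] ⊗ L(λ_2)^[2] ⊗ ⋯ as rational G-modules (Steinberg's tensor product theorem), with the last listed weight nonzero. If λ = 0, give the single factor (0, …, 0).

((1, 2, 0, 2, 0), (1, 1, 0, 1, 4), (1, 2, 1, 0, 3))

In the fundamental-weight basis, λ has coordinates c = M·v (v = (95, -88, 25, 95, 133)):
  c_1 = -2*95 + -1*-88 + 0*25 + 0*95 + 1*133 = 31
  c_2 = 2*95 + 0*-88 + 0*25 + 0*95 + -1*133 = 57
  c_3 = 0*95 + 0*-88 + 1*25 + 0*95 + 0*133 = 25
  c_4 = 1*95 + 1*-88 + 0*25 + 0*95 + 0*133 = 7
  c_5 = 0*95 + 0*-88 + 0*25 + 1*95 + 0*133 = 95
Base-5 expansion of each c_i:
  c_1 = 31 = 1·5^0 + 1·5^1 + 1·5^2
  c_2 = 57 = 2·5^0 + 1·5^1 + 2·5^2
  c_3 = 25 = 0·5^0 + 0·5^1 + 1·5^2
  c_4 = 7 = 2·5^0 + 1·5^1
  c_5 = 95 = 0·5^0 + 4·5^1 + 3·5^2
p-restricted factor λ_0 = (1, 2, 0, 2, 0)
p-restricted factor λ_1 = (1, 1, 0, 1, 4)
p-restricted factor λ_2 = (1, 2, 1, 0, 3)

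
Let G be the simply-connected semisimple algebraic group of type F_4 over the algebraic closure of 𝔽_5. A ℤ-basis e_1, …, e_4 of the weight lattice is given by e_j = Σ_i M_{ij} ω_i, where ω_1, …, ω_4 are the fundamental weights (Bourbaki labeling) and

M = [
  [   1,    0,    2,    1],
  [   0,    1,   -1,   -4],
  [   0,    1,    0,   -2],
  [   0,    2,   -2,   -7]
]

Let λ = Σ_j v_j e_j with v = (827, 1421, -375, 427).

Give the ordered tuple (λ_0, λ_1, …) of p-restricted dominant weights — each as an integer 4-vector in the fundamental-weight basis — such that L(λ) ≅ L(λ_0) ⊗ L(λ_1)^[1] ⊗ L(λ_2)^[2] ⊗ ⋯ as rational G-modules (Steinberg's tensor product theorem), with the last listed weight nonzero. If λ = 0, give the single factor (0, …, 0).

((4, 3, 2, 3), (0, 2, 3, 0), (0, 3, 2, 4), (4, 0, 4, 4))

Converting to the ω-basis (c_i = row i of M dotted with v = (827, 1421, -375, 427)):
  c_1 = 1·827 + 0·1421 + (2)·(-375) + 1·427 = 504
  c_2 = 0·827 + 1·1421 + (-1)·(-375) + (-4)·(427) = 88
  c_3 = 0·827 + 1·1421 + (0)·(-375) + (-2)·(427) = 567
  c_4 = 0·827 + 2·1421 + (-2)·(-375) + (-7)·(427) = 603
Expand coordinatewise in base 5:
  c_1 = 504 = 4·5^0 + 0·5^1 + 0·5^2 + 4·5^3
  c_2 = 88 = 3·5^0 + 2·5^1 + 3·5^2
  c_3 = 567 = 2·5^0 + 3·5^1 + 2·5^2 + 4·5^3
  c_4 = 603 = 3·5^0 + 0·5^1 + 4·5^2 + 4·5^3
Factor λ_0 = (4, 3, 2, 3)
Factor λ_1 = (0, 2, 3, 0)
Factor λ_2 = (0, 3, 2, 4)
Factor λ_3 = (4, 0, 4, 4)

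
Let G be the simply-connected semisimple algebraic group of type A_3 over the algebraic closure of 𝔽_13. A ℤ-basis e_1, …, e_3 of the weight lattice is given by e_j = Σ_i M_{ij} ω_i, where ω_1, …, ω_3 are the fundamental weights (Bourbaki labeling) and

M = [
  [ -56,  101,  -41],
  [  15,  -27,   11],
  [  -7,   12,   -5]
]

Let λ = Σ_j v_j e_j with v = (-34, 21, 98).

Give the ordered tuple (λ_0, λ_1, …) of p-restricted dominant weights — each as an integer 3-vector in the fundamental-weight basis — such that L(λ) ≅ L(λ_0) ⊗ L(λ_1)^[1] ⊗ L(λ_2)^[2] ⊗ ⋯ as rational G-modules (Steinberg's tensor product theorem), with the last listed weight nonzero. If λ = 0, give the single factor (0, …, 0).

In the fundamental-weight basis, λ has coordinates c = M·v (v = (-34, 21, 98)):
  c_1 = -56*-34 + 101*21 + -41*98 = 7
  c_2 = 15*-34 + -27*21 + 11*98 = 1
  c_3 = -7*-34 + 12*21 + -5*98 = 0
Base-13 expansion of each c_i:
  c_1 = 7 = 7·13^0
  c_2 = 1 = 1·13^0
  c_3 = 0
p-restricted factor λ_0 = (7, 1, 0)

((7, 1, 0),)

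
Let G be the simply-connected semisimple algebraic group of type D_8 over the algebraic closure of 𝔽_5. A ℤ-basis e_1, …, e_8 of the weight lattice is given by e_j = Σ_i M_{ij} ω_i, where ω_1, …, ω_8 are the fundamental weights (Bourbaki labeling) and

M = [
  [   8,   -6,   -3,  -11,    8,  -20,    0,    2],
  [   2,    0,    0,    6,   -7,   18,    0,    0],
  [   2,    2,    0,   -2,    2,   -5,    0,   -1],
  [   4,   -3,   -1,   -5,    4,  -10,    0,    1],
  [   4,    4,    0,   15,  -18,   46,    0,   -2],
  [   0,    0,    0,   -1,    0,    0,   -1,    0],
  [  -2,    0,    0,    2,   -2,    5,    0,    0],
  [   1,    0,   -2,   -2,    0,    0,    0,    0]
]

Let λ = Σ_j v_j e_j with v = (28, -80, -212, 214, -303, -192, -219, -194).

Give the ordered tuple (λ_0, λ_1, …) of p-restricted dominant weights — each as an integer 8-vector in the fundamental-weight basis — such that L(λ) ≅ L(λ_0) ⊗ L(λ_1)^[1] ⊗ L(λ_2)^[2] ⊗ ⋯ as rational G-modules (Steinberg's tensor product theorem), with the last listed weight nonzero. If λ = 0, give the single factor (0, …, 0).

In the fundamental-weight basis, λ has coordinates c = M·v (v = (28, -80, -212, 214, -303, -192, -219, -194)):
  c_1 = 8·28 + (-6)·(-80) + (-3)·(-212) + (-11)·(214) + (8)·(-303) + (-20)·(-192) + (0)·(-219) + (2)·(-194) = 14
  c_2 = 2·28 + (0)·(-80) + (0)·(-212) + 6·214 + (-7)·(-303) + (18)·(-192) + (0)·(-219) + (0)·(-194) = 5
  c_3 = 2·28 + (2)·(-80) + (0)·(-212) + (-2)·(214) + (2)·(-303) + (-5)·(-192) + (0)·(-219) + (-1)·(-194) = 16
  c_4 = 4·28 + (-3)·(-80) + (-1)·(-212) + (-5)·(214) + (4)·(-303) + (-10)·(-192) + (0)·(-219) + (1)·(-194) = 8
  c_5 = 4·28 + (4)·(-80) + (0)·(-212) + 15·214 + (-18)·(-303) + (46)·(-192) + (0)·(-219) + (-2)·(-194) = 12
  c_6 = 0·28 + (0)·(-80) + (0)·(-212) + (-1)·(214) + (0)·(-303) + (0)·(-192) + (-1)·(-219) + (0)·(-194) = 5
  c_7 = (-2)·(28) + (0)·(-80) + (0)·(-212) + 2·214 + (-2)·(-303) + (5)·(-192) + (0)·(-219) + (0)·(-194) = 18
  c_8 = 1·28 + (0)·(-80) + (-2)·(-212) + (-2)·(214) + (0)·(-303) + (0)·(-192) + (0)·(-219) + (0)·(-194) = 24
Writing each c_i in base p = 5:
  c_1 = 14 = 4·5^0 + 2·5^1
  c_2 = 5 = 0·5^0 + 1·5^1
  c_3 = 16 = 1·5^0 + 3·5^1
  c_4 = 8 = 3·5^0 + 1·5^1
  c_5 = 12 = 2·5^0 + 2·5^1
  c_6 = 5 = 0·5^0 + 1·5^1
  c_7 = 18 = 3·5^0 + 3·5^1
  c_8 = 24 = 4·5^0 + 4·5^1
p-restricted factor λ_0 = (4, 0, 1, 3, 2, 0, 3, 4)
p-restricted factor λ_1 = (2, 1, 3, 1, 2, 1, 3, 4)

((4, 0, 1, 3, 2, 0, 3, 4), (2, 1, 3, 1, 2, 1, 3, 4))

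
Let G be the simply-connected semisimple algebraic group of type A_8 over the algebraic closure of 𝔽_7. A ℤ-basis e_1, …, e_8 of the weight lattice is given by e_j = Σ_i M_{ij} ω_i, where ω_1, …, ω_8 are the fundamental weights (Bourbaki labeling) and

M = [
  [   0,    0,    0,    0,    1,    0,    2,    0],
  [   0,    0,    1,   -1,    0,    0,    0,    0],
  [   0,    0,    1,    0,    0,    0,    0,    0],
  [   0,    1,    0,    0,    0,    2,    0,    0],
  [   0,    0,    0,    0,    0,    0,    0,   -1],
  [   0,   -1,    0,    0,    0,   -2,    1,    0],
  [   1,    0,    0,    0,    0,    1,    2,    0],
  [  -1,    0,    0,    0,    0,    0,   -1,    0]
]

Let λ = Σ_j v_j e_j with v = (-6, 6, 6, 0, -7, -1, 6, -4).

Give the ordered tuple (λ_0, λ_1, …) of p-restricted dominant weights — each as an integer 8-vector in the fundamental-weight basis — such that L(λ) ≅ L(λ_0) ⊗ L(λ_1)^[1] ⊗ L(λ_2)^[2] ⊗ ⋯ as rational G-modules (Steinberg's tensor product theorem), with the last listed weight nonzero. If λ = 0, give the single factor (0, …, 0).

((5, 6, 6, 4, 4, 2, 5, 0),)

Change of basis e → ω: c = M·v where v = (-6, 6, 6, 0, -7, -1, 6, -4):
  c_1 = (0)·(-6) + 0·6 + 0·6 + 0·0 + (1)·(-7) + (0)·(-1) + 2·6 + (0)·(-4) = 5
  c_2 = (0)·(-6) + 0·6 + 1·6 + (-1)·(0) + (0)·(-7) + (0)·(-1) + 0·6 + (0)·(-4) = 6
  c_3 = (0)·(-6) + 0·6 + 1·6 + 0·0 + (0)·(-7) + (0)·(-1) + 0·6 + (0)·(-4) = 6
  c_4 = (0)·(-6) + 1·6 + 0·6 + 0·0 + (0)·(-7) + (2)·(-1) + 0·6 + (0)·(-4) = 4
  c_5 = (0)·(-6) + 0·6 + 0·6 + 0·0 + (0)·(-7) + (0)·(-1) + 0·6 + (-1)·(-4) = 4
  c_6 = (0)·(-6) + (-1)·(6) + 0·6 + 0·0 + (0)·(-7) + (-2)·(-1) + 1·6 + (0)·(-4) = 2
  c_7 = (1)·(-6) + 0·6 + 0·6 + 0·0 + (0)·(-7) + (1)·(-1) + 2·6 + (0)·(-4) = 5
  c_8 = (-1)·(-6) + 0·6 + 0·6 + 0·0 + (0)·(-7) + (0)·(-1) + (-1)·(6) + (0)·(-4) = 0
Expand coordinatewise in base 7:
  c_1 = 5 = 5·7^0
  c_2 = 6 = 6·7^0
  c_3 = 6 = 6·7^0
  c_4 = 4 = 4·7^0
  c_5 = 4 = 4·7^0
  c_6 = 2 = 2·7^0
  c_7 = 5 = 5·7^0
  c_8 = 0
Factor λ_0 = (5, 6, 6, 4, 4, 2, 5, 0)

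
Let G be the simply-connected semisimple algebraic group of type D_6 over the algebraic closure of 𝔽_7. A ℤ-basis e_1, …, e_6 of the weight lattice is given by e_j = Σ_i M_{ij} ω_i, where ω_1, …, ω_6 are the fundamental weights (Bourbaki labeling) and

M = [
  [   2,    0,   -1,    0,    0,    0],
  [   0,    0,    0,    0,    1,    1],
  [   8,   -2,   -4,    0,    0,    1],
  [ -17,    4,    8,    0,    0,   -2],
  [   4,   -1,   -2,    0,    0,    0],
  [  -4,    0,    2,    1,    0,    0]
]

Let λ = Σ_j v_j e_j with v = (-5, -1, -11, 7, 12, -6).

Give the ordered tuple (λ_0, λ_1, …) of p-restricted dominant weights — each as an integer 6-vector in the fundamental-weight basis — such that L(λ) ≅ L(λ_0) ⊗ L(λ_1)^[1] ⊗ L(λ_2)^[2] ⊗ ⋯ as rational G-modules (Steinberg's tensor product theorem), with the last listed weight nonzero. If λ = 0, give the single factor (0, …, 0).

ω-coordinates c = M·v, v = (-5, -1, -11, 7, 12, -6):
  c_1 = (2)·(-5) + (0)·(-1) + (-1)·(-11) + (0)·(7) + (0)·(12) + (0)·(-6) = 1
  c_2 = (0)·(-5) + (0)·(-1) + (0)·(-11) + (0)·(7) + (1)·(12) + (1)·(-6) = 6
  c_3 = (8)·(-5) + (-2)·(-1) + (-4)·(-11) + (0)·(7) + (0)·(12) + (1)·(-6) = 0
  c_4 = (-17)·(-5) + (4)·(-1) + (8)·(-11) + (0)·(7) + (0)·(12) + (-2)·(-6) = 5
  c_5 = (4)·(-5) + (-1)·(-1) + (-2)·(-11) + (0)·(7) + (0)·(12) + (0)·(-6) = 3
  c_6 = (-4)·(-5) + (0)·(-1) + (2)·(-11) + (1)·(7) + (0)·(12) + (0)·(-6) = 5
Base-7 expansion of each c_i:
  c_1 = 1 = 1·7^0
  c_2 = 6 = 6·7^0
  c_3 = 0
  c_4 = 5 = 5·7^0
  c_5 = 3 = 3·7^0
  c_6 = 5 = 5·7^0
Factor λ_0 = (1, 6, 0, 5, 3, 5)

((1, 6, 0, 5, 3, 5),)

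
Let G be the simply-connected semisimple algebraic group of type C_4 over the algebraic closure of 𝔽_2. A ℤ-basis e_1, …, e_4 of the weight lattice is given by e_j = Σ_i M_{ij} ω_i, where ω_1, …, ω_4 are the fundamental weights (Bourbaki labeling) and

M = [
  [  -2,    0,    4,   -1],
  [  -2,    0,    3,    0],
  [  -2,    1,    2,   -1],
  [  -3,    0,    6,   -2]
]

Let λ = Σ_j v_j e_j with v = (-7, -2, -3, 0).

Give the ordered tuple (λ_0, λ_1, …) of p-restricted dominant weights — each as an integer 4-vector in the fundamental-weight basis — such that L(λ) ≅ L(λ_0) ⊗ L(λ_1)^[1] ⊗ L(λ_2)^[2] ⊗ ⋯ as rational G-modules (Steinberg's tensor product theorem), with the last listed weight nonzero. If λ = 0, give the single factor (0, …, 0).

ω-coordinates c = M·v, v = (-7, -2, -3, 0):
  c_1 = (-2)·(-7) + (0)·(-2) + (4)·(-3) + (-1)·(0) = 2
  c_2 = (-2)·(-7) + (0)·(-2) + (3)·(-3) + (0)·(0) = 5
  c_3 = (-2)·(-7) + (1)·(-2) + (2)·(-3) + (-1)·(0) = 6
  c_4 = (-3)·(-7) + (0)·(-2) + (6)·(-3) + (-2)·(0) = 3
p = 2; digits c_i = Σ_j d_{ij}·2^j, 0 ≤ d_{ij} < 2:
  c_1 = 2 = 0·2^0 + 1·2^1
  c_2 = 5 = 1·2^0 + 0·2^1 + 1·2^2
  c_3 = 6 = 0·2^0 + 1·2^1 + 1·2^2
  c_4 = 3 = 1·2^0 + 1·2^1
Factor λ_0 = (0, 1, 0, 1)
Factor λ_1 = (1, 0, 1, 1)
Factor λ_2 = (0, 1, 1, 0)

((0, 1, 0, 1), (1, 0, 1, 1), (0, 1, 1, 0))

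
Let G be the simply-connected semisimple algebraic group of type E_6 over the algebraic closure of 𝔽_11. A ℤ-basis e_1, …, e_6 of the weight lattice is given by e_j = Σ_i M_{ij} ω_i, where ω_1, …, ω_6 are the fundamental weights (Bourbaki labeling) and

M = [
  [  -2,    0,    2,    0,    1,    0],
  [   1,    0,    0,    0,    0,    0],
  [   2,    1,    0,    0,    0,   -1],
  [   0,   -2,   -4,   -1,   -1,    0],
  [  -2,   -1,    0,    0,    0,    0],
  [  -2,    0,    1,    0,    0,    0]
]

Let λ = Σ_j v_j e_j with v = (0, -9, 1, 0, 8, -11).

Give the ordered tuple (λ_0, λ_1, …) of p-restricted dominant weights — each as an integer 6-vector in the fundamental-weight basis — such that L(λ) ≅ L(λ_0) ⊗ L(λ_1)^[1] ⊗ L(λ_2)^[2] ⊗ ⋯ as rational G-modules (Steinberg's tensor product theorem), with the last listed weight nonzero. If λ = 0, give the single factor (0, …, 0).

((10, 0, 2, 6, 9, 1),)

In the fundamental-weight basis, λ has coordinates c = M·v (v = (0, -9, 1, 0, 8, -11)):
  c_1 = -2*0 + 0*-9 + 2*1 + 0*0 + 1*8 + 0*-11 = 10
  c_2 = 1*0 + 0*-9 + 0*1 + 0*0 + 0*8 + 0*-11 = 0
  c_3 = 2*0 + 1*-9 + 0*1 + 0*0 + 0*8 + -1*-11 = 2
  c_4 = 0*0 + -2*-9 + -4*1 + -1*0 + -1*8 + 0*-11 = 6
  c_5 = -2*0 + -1*-9 + 0*1 + 0*0 + 0*8 + 0*-11 = 9
  c_6 = -2*0 + 0*-9 + 1*1 + 0*0 + 0*8 + 0*-11 = 1
p = 11; digits c_i = Σ_j d_{ij}·11^j, 0 ≤ d_{ij} < 11:
  c_1 = 10 = 10·11^0
  c_2 = 0
  c_3 = 2 = 2·11^0
  c_4 = 6 = 6·11^0
  c_5 = 9 = 9·11^0
  c_6 = 1 = 1·11^0
p-restricted factor λ_0 = (10, 0, 2, 6, 9, 1)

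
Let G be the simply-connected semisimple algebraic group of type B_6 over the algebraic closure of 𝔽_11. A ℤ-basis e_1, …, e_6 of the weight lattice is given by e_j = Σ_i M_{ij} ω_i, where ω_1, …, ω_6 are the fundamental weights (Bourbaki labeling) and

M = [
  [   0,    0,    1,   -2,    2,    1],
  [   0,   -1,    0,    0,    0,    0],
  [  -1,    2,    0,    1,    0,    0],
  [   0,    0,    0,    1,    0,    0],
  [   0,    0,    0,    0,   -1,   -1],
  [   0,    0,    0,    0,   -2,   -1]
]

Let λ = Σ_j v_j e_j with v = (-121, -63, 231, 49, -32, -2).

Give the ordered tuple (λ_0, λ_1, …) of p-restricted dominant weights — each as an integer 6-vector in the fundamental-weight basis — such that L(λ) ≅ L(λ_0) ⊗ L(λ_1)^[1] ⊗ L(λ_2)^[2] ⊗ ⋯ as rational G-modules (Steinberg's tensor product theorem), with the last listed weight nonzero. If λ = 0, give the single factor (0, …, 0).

((1, 8, 0, 5, 1, 0), (6, 5, 4, 4, 3, 6))

Converting to the ω-basis (c_i = row i of M dotted with v = (-121, -63, 231, 49, -32, -2)):
  c_1 = (0)·(-121) + (0)·(-63) + 1·231 + (-2)·(49) + (2)·(-32) + (1)·(-2) = 67
  c_2 = (0)·(-121) + (-1)·(-63) + 0·231 + 0·49 + (0)·(-32) + (0)·(-2) = 63
  c_3 = (-1)·(-121) + (2)·(-63) + 0·231 + 1·49 + (0)·(-32) + (0)·(-2) = 44
  c_4 = (0)·(-121) + (0)·(-63) + 0·231 + 1·49 + (0)·(-32) + (0)·(-2) = 49
  c_5 = (0)·(-121) + (0)·(-63) + 0·231 + 0·49 + (-1)·(-32) + (-1)·(-2) = 34
  c_6 = (0)·(-121) + (0)·(-63) + 0·231 + 0·49 + (-2)·(-32) + (-1)·(-2) = 66
Base-11 expansion of each c_i:
  c_1 = 67 = 1·11^0 + 6·11^1
  c_2 = 63 = 8·11^0 + 5·11^1
  c_3 = 44 = 0·11^0 + 4·11^1
  c_4 = 49 = 5·11^0 + 4·11^1
  c_5 = 34 = 1·11^0 + 3·11^1
  c_6 = 66 = 0·11^0 + 6·11^1
λ_0 = (1, 8, 0, 5, 1, 0)
λ_1 = (6, 5, 4, 4, 3, 6)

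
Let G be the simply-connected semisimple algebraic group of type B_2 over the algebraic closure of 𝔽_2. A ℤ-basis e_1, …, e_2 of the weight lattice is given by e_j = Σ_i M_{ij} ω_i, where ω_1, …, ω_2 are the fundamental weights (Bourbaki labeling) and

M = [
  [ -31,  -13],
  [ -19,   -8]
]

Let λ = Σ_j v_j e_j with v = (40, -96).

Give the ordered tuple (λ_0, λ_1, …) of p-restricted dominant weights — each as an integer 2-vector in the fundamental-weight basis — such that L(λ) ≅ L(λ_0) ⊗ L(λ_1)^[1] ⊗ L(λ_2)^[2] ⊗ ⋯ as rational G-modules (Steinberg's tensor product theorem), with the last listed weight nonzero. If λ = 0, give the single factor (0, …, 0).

In the fundamental-weight basis, λ has coordinates c = M·v (v = (40, -96)):
  c_1 = (-31)·(40) + (-13)·(-96) = 8
  c_2 = (-19)·(40) + (-8)·(-96) = 8
Writing each c_i in base p = 2:
  c_1 = 8 = 0·2^0 + 0·2^1 + 0·2^2 + 1·2^3
  c_2 = 8 = 0·2^0 + 0·2^1 + 0·2^2 + 1·2^3
λ_0 = (0, 0)
λ_1 = (0, 0)
λ_2 = (0, 0)
λ_3 = (1, 1)

((0, 0), (0, 0), (0, 0), (1, 1))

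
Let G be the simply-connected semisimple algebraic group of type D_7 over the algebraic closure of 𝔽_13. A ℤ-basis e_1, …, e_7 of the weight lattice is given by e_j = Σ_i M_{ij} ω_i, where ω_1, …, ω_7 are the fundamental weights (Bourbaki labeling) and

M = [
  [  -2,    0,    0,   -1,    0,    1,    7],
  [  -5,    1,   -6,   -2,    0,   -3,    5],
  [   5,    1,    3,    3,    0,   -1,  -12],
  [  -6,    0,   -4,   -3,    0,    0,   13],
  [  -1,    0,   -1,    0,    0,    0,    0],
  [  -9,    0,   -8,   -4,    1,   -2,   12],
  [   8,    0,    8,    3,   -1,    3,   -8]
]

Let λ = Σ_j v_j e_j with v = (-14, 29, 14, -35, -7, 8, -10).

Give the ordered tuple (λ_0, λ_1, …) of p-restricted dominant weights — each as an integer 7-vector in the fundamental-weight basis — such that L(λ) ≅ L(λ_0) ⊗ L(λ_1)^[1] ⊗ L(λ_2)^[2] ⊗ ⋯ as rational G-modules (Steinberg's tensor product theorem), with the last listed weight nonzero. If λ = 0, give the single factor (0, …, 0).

((1, 11, 8, 3, 0, 11, 6),)

In the fundamental-weight basis, λ has coordinates c = M·v (v = (-14, 29, 14, -35, -7, 8, -10)):
  c_1 = (-2)·(-14) + (0)·(29) + (0)·(14) + (-1)·(-35) + (0)·(-7) + (1)·(8) + (7)·(-10) = 1
  c_2 = (-5)·(-14) + (1)·(29) + (-6)·(14) + (-2)·(-35) + (0)·(-7) + (-3)·(8) + (5)·(-10) = 11
  c_3 = (5)·(-14) + (1)·(29) + (3)·(14) + (3)·(-35) + (0)·(-7) + (-1)·(8) + (-12)·(-10) = 8
  c_4 = (-6)·(-14) + (0)·(29) + (-4)·(14) + (-3)·(-35) + (0)·(-7) + (0)·(8) + (13)·(-10) = 3
  c_5 = (-1)·(-14) + (0)·(29) + (-1)·(14) + (0)·(-35) + (0)·(-7) + (0)·(8) + (0)·(-10) = 0
  c_6 = (-9)·(-14) + (0)·(29) + (-8)·(14) + (-4)·(-35) + (1)·(-7) + (-2)·(8) + (12)·(-10) = 11
  c_7 = (8)·(-14) + (0)·(29) + (8)·(14) + (3)·(-35) + (-1)·(-7) + (3)·(8) + (-8)·(-10) = 6
Writing each c_i in base p = 13:
  c_1 = 1 = 1·13^0
  c_2 = 11 = 11·13^0
  c_3 = 8 = 8·13^0
  c_4 = 3 = 3·13^0
  c_5 = 0
  c_6 = 11 = 11·13^0
  c_7 = 6 = 6·13^0
p-restricted factor λ_0 = (1, 11, 8, 3, 0, 11, 6)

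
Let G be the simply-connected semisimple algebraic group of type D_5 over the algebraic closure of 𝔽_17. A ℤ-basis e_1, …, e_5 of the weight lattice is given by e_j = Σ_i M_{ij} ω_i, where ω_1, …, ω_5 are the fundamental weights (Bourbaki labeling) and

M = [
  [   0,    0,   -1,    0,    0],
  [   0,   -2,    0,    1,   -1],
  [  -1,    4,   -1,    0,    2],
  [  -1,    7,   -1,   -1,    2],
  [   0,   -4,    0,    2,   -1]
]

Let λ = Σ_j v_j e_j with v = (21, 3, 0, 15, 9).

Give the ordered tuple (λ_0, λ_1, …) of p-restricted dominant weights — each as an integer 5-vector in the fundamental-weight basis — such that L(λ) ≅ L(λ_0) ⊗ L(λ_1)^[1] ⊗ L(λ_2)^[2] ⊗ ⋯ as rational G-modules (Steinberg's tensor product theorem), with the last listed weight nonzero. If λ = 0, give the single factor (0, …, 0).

Change of basis e → ω: c = M·v where v = (21, 3, 0, 15, 9):
  c_1 = 0·21 + 0·3 + (-1)·(0) + 0·15 + 0·9 = 0
  c_2 = 0·21 + (-2)·(3) + 0·0 + 1·15 + (-1)·(9) = 0
  c_3 = (-1)·(21) + 4·3 + (-1)·(0) + 0·15 + 2·9 = 9
  c_4 = (-1)·(21) + 7·3 + (-1)·(0) + (-1)·(15) + 2·9 = 3
  c_5 = 0·21 + (-4)·(3) + 0·0 + 2·15 + (-1)·(9) = 9
Writing each c_i in base p = 17:
  c_1 = 0
  c_2 = 0
  c_3 = 9 = 9·17^0
  c_4 = 3 = 3·17^0
  c_5 = 9 = 9·17^0
p-restricted factor λ_0 = (0, 0, 9, 3, 9)

((0, 0, 9, 3, 9),)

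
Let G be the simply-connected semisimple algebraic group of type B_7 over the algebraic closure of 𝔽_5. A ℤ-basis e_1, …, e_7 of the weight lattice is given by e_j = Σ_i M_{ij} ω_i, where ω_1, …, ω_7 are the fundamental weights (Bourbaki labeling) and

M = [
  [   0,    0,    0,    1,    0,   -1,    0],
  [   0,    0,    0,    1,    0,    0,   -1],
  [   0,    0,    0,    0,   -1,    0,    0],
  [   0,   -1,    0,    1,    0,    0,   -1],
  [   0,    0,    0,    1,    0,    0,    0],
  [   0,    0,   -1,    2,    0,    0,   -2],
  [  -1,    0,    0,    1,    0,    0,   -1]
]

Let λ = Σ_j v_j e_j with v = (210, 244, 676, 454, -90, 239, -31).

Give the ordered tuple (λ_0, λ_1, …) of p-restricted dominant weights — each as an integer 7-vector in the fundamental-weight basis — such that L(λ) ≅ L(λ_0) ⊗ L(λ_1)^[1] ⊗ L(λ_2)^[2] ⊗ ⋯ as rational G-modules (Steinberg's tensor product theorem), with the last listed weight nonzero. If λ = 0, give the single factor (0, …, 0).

Converting to the ω-basis (c_i = row i of M dotted with v = (210, 244, 676, 454, -90, 239, -31)):
  c_1 = (0)·(210) + (0)·(244) + (0)·(676) + (1)·(454) + (0)·(-90) + (-1)·(239) + (0)·(-31) = 215
  c_2 = (0)·(210) + (0)·(244) + (0)·(676) + (1)·(454) + (0)·(-90) + (0)·(239) + (-1)·(-31) = 485
  c_3 = (0)·(210) + (0)·(244) + (0)·(676) + (0)·(454) + (-1)·(-90) + (0)·(239) + (0)·(-31) = 90
  c_4 = (0)·(210) + (-1)·(244) + (0)·(676) + (1)·(454) + (0)·(-90) + (0)·(239) + (-1)·(-31) = 241
  c_5 = (0)·(210) + (0)·(244) + (0)·(676) + (1)·(454) + (0)·(-90) + (0)·(239) + (0)·(-31) = 454
  c_6 = (0)·(210) + (0)·(244) + (-1)·(676) + (2)·(454) + (0)·(-90) + (0)·(239) + (-2)·(-31) = 294
  c_7 = (-1)·(210) + (0)·(244) + (0)·(676) + (1)·(454) + (0)·(-90) + (0)·(239) + (-1)·(-31) = 275
p = 5; digits c_i = Σ_j d_{ij}·5^j, 0 ≤ d_{ij} < 5:
  c_1 = 215 = 0·5^0 + 3·5^1 + 3·5^2 + 1·5^3
  c_2 = 485 = 0·5^0 + 2·5^1 + 4·5^2 + 3·5^3
  c_3 = 90 = 0·5^0 + 3·5^1 + 3·5^2
  c_4 = 241 = 1·5^0 + 3·5^1 + 4·5^2 + 1·5^3
  c_5 = 454 = 4·5^0 + 0·5^1 + 3·5^2 + 3·5^3
  c_6 = 294 = 4·5^0 + 3·5^1 + 1·5^2 + 2·5^3
  c_7 = 275 = 0·5^0 + 0·5^1 + 1·5^2 + 2·5^3
p-restricted factor λ_0 = (0, 0, 0, 1, 4, 4, 0)
p-restricted factor λ_1 = (3, 2, 3, 3, 0, 3, 0)
p-restricted factor λ_2 = (3, 4, 3, 4, 3, 1, 1)
p-restricted factor λ_3 = (1, 3, 0, 1, 3, 2, 2)

((0, 0, 0, 1, 4, 4, 0), (3, 2, 3, 3, 0, 3, 0), (3, 4, 3, 4, 3, 1, 1), (1, 3, 0, 1, 3, 2, 2))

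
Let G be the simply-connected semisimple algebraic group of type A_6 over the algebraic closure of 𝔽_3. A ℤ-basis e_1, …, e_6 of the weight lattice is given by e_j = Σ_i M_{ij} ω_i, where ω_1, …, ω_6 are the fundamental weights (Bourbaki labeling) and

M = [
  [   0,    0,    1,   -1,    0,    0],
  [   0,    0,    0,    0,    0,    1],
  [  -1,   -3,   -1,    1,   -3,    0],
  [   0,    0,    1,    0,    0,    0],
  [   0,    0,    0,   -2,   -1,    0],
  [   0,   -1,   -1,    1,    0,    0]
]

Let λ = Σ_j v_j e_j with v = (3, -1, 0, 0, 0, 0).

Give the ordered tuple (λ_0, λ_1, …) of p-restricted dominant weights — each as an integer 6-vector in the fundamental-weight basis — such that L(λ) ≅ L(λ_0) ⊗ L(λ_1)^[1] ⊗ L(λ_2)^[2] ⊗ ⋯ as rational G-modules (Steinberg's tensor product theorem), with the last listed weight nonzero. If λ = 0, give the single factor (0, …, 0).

((0, 0, 0, 0, 0, 1),)

ω-coordinates c = M·v, v = (3, -1, 0, 0, 0, 0):
  c_1 = 0*3 + 0*-1 + 1*0 + -1*0 + 0*0 + 0*0 = 0
  c_2 = 0*3 + 0*-1 + 0*0 + 0*0 + 0*0 + 1*0 = 0
  c_3 = -1*3 + -3*-1 + -1*0 + 1*0 + -3*0 + 0*0 = 0
  c_4 = 0*3 + 0*-1 + 1*0 + 0*0 + 0*0 + 0*0 = 0
  c_5 = 0*3 + 0*-1 + 0*0 + -2*0 + -1*0 + 0*0 = 0
  c_6 = 0*3 + -1*-1 + -1*0 + 1*0 + 0*0 + 0*0 = 1
p = 3; digits c_i = Σ_j d_{ij}·3^j, 0 ≤ d_{ij} < 3:
  c_1 = 0
  c_2 = 0
  c_3 = 0
  c_4 = 0
  c_5 = 0
  c_6 = 1 = 1·3^0
p-restricted factor λ_0 = (0, 0, 0, 0, 0, 1)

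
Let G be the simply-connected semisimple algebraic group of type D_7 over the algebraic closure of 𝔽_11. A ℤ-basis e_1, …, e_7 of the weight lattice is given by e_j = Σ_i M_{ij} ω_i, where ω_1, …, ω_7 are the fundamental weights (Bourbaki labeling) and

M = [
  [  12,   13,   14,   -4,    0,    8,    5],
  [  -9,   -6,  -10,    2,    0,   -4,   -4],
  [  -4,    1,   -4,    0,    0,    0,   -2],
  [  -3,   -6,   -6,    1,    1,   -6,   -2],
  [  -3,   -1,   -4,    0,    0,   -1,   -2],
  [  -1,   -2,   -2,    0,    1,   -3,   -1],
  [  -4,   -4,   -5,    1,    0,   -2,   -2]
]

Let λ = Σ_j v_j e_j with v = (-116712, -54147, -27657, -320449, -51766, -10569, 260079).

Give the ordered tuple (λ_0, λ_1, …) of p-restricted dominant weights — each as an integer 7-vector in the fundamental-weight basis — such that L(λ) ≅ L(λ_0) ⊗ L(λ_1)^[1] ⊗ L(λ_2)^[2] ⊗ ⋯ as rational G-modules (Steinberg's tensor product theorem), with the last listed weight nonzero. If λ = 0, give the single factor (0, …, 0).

((2, 8, 3, 0, 9, 6, 8), (5, 8, 2, 2, 10, 5, 6), (5, 7, 4, 0, 10, 1, 7), (4, 9, 2, 9, 3, 0, 1))

Change of basis e → ω: c = M·v where v = (-116712, -54147, -27657, -320449, -51766, -10569, 260079):
  c_1 = 12*-116712 + 13*-54147 + 14*-27657 + -4*-320449 + 0*-51766 + 8*-10569 + 5*260079 = 5986
  c_2 = -9*-116712 + -6*-54147 + -10*-27657 + 2*-320449 + 0*-51766 + -4*-10569 + -4*260079 = 12922
  c_3 = -4*-116712 + 1*-54147 + -4*-27657 + 0*-320449 + 0*-51766 + 0*-10569 + -2*260079 = 3171
  c_4 = -3*-116712 + -6*-54147 + -6*-27657 + 1*-320449 + 1*-51766 + -6*-10569 + -2*260079 = 12001
  c_5 = -3*-116712 + -1*-54147 + -4*-27657 + 0*-320449 + 0*-51766 + -1*-10569 + -2*260079 = 5322
  c_6 = -1*-116712 + -2*-54147 + -2*-27657 + 0*-320449 + 1*-51766 + -3*-10569 + -1*260079 = 182
  c_7 = -4*-116712 + -4*-54147 + -5*-27657 + 1*-320449 + 0*-51766 + -2*-10569 + -2*260079 = 2252
Base-11 expansion of each c_i:
  c_1 = 5986 = 2·11^0 + 5·11^1 + 5·11^2 + 4·11^3
  c_2 = 12922 = 8·11^0 + 8·11^1 + 7·11^2 + 9·11^3
  c_3 = 3171 = 3·11^0 + 2·11^1 + 4·11^2 + 2·11^3
  c_4 = 12001 = 0·11^0 + 2·11^1 + 0·11^2 + 9·11^3
  c_5 = 5322 = 9·11^0 + 10·11^1 + 10·11^2 + 3·11^3
  c_6 = 182 = 6·11^0 + 5·11^1 + 1·11^2
  c_7 = 2252 = 8·11^0 + 6·11^1 + 7·11^2 + 1·11^3
p-restricted factor λ_0 = (2, 8, 3, 0, 9, 6, 8)
p-restricted factor λ_1 = (5, 8, 2, 2, 10, 5, 6)
p-restricted factor λ_2 = (5, 7, 4, 0, 10, 1, 7)
p-restricted factor λ_3 = (4, 9, 2, 9, 3, 0, 1)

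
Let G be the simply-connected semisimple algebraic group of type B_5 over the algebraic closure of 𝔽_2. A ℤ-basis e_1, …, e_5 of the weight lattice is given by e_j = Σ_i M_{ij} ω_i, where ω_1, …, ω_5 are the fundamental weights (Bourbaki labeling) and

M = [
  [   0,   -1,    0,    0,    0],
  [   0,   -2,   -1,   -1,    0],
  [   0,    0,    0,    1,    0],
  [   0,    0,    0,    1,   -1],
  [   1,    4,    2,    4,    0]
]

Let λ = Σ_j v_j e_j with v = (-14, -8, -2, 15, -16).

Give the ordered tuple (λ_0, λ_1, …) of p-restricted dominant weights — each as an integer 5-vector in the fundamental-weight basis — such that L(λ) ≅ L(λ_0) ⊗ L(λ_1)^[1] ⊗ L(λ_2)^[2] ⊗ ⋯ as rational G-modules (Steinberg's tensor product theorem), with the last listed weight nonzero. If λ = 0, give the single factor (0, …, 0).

((0, 1, 1, 1, 0), (0, 1, 1, 1, 1), (0, 0, 1, 1, 0), (1, 0, 1, 1, 1), (0, 0, 0, 1, 0))

ω-coordinates c = M·v, v = (-14, -8, -2, 15, -16):
  c_1 = (0)·(-14) + (-1)·(-8) + (0)·(-2) + (0)·(15) + (0)·(-16) = 8
  c_2 = (0)·(-14) + (-2)·(-8) + (-1)·(-2) + (-1)·(15) + (0)·(-16) = 3
  c_3 = (0)·(-14) + (0)·(-8) + (0)·(-2) + (1)·(15) + (0)·(-16) = 15
  c_4 = (0)·(-14) + (0)·(-8) + (0)·(-2) + (1)·(15) + (-1)·(-16) = 31
  c_5 = (1)·(-14) + (4)·(-8) + (2)·(-2) + (4)·(15) + (0)·(-16) = 10
Base-2 expansion of each c_i:
  c_1 = 8 = 0·2^0 + 0·2^1 + 0·2^2 + 1·2^3
  c_2 = 3 = 1·2^0 + 1·2^1
  c_3 = 15 = 1·2^0 + 1·2^1 + 1·2^2 + 1·2^3
  c_4 = 31 = 1·2^0 + 1·2^1 + 1·2^2 + 1·2^3 + 1·2^4
  c_5 = 10 = 0·2^0 + 1·2^1 + 0·2^2 + 1·2^3
λ_0 = (0, 1, 1, 1, 0)
λ_1 = (0, 1, 1, 1, 1)
λ_2 = (0, 0, 1, 1, 0)
λ_3 = (1, 0, 1, 1, 1)
λ_4 = (0, 0, 0, 1, 0)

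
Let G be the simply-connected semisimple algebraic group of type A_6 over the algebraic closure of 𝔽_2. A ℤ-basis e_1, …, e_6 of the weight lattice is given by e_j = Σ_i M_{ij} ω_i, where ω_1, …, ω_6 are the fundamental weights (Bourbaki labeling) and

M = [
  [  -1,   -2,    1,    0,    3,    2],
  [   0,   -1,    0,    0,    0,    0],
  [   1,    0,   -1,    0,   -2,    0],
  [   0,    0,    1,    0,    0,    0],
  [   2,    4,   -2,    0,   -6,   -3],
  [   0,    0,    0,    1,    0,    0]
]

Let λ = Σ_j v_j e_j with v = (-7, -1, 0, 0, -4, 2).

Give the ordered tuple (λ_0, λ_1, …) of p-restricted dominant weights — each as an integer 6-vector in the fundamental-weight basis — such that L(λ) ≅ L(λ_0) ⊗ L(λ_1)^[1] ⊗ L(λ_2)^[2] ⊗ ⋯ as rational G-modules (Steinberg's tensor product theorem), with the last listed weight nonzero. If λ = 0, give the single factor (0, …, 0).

((1, 1, 1, 0, 0, 0),)

Compute c_i = Σ_j M_{ij} v_j with v = (-7, -1, 0, 0, -4, 2):
  c_1 = (-1)·(-7) + (-2)·(-1) + (1)·(0) + (0)·(0) + (3)·(-4) + (2)·(2) = 1
  c_2 = (0)·(-7) + (-1)·(-1) + (0)·(0) + (0)·(0) + (0)·(-4) + (0)·(2) = 1
  c_3 = (1)·(-7) + (0)·(-1) + (-1)·(0) + (0)·(0) + (-2)·(-4) + (0)·(2) = 1
  c_4 = (0)·(-7) + (0)·(-1) + (1)·(0) + (0)·(0) + (0)·(-4) + (0)·(2) = 0
  c_5 = (2)·(-7) + (4)·(-1) + (-2)·(0) + (0)·(0) + (-6)·(-4) + (-3)·(2) = 0
  c_6 = (0)·(-7) + (0)·(-1) + (0)·(0) + (1)·(0) + (0)·(-4) + (0)·(2) = 0
Expand coordinatewise in base 2:
  c_1 = 1 = 1·2^0
  c_2 = 1 = 1·2^0
  c_3 = 1 = 1·2^0
  c_4 = 0
  c_5 = 0
  c_6 = 0
Factor λ_0 = (1, 1, 1, 0, 0, 0)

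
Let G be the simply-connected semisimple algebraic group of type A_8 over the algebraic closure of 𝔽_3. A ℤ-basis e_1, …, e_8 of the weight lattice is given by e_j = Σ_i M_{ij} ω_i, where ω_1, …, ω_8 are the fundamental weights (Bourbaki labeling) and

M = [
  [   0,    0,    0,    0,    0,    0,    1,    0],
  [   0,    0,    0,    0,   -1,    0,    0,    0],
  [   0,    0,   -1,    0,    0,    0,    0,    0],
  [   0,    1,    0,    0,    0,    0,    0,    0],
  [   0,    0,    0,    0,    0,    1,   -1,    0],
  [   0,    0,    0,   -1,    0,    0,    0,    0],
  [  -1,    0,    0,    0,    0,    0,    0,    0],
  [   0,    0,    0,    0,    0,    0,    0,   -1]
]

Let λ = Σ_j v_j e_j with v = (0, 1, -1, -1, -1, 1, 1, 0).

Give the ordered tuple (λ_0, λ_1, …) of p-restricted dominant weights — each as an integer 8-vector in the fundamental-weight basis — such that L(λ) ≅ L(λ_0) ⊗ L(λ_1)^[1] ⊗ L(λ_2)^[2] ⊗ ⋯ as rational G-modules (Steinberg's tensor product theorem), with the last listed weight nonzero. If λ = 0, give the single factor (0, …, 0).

((1, 1, 1, 1, 0, 1, 0, 0),)

In the fundamental-weight basis, λ has coordinates c = M·v (v = (0, 1, -1, -1, -1, 1, 1, 0)):
  c_1 = 0*0 + 0*1 + 0*-1 + 0*-1 + 0*-1 + 0*1 + 1*1 + 0*0 = 1
  c_2 = 0*0 + 0*1 + 0*-1 + 0*-1 + -1*-1 + 0*1 + 0*1 + 0*0 = 1
  c_3 = 0*0 + 0*1 + -1*-1 + 0*-1 + 0*-1 + 0*1 + 0*1 + 0*0 = 1
  c_4 = 0*0 + 1*1 + 0*-1 + 0*-1 + 0*-1 + 0*1 + 0*1 + 0*0 = 1
  c_5 = 0*0 + 0*1 + 0*-1 + 0*-1 + 0*-1 + 1*1 + -1*1 + 0*0 = 0
  c_6 = 0*0 + 0*1 + 0*-1 + -1*-1 + 0*-1 + 0*1 + 0*1 + 0*0 = 1
  c_7 = -1*0 + 0*1 + 0*-1 + 0*-1 + 0*-1 + 0*1 + 0*1 + 0*0 = 0
  c_8 = 0*0 + 0*1 + 0*-1 + 0*-1 + 0*-1 + 0*1 + 0*1 + -1*0 = 0
Expand coordinatewise in base 3:
  c_1 = 1 = 1·3^0
  c_2 = 1 = 1·3^0
  c_3 = 1 = 1·3^0
  c_4 = 1 = 1·3^0
  c_5 = 0
  c_6 = 1 = 1·3^0
  c_7 = 0
  c_8 = 0
Factor λ_0 = (1, 1, 1, 1, 0, 1, 0, 0)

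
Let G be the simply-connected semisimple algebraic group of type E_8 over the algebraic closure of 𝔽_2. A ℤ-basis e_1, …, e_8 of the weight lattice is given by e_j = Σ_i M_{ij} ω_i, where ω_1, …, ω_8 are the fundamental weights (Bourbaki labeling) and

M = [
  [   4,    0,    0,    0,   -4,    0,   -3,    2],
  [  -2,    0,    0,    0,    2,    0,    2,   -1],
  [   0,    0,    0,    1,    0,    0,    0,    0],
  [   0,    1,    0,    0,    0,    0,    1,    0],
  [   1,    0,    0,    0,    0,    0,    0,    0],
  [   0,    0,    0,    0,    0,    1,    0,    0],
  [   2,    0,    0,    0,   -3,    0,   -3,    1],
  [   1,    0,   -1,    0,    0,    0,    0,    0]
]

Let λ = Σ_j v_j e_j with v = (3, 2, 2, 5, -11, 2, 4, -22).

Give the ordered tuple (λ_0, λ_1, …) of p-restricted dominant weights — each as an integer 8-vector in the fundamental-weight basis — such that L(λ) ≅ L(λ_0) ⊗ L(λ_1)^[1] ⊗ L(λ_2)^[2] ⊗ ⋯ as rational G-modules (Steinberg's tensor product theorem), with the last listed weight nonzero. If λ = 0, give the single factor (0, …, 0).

((0, 0, 1, 0, 1, 0, 1, 1), (0, 1, 0, 1, 1, 1, 0, 0), (0, 0, 1, 1, 0, 0, 1, 0))

Compute c_i = Σ_j M_{ij} v_j with v = (3, 2, 2, 5, -11, 2, 4, -22):
  c_1 = 4·3 + 0·2 + 0·2 + 0·5 + (-4)·(-11) + 0·2 + (-3)·(4) + (2)·(-22) = 0
  c_2 = (-2)·(3) + 0·2 + 0·2 + 0·5 + (2)·(-11) + 0·2 + 2·4 + (-1)·(-22) = 2
  c_3 = 0·3 + 0·2 + 0·2 + 1·5 + (0)·(-11) + 0·2 + 0·4 + (0)·(-22) = 5
  c_4 = 0·3 + 1·2 + 0·2 + 0·5 + (0)·(-11) + 0·2 + 1·4 + (0)·(-22) = 6
  c_5 = 1·3 + 0·2 + 0·2 + 0·5 + (0)·(-11) + 0·2 + 0·4 + (0)·(-22) = 3
  c_6 = 0·3 + 0·2 + 0·2 + 0·5 + (0)·(-11) + 1·2 + 0·4 + (0)·(-22) = 2
  c_7 = 2·3 + 0·2 + 0·2 + 0·5 + (-3)·(-11) + 0·2 + (-3)·(4) + (1)·(-22) = 5
  c_8 = 1·3 + 0·2 + (-1)·(2) + 0·5 + (0)·(-11) + 0·2 + 0·4 + (0)·(-22) = 1
Writing each c_i in base p = 2:
  c_1 = 0
  c_2 = 2 = 0·2^0 + 1·2^1
  c_3 = 5 = 1·2^0 + 0·2^1 + 1·2^2
  c_4 = 6 = 0·2^0 + 1·2^1 + 1·2^2
  c_5 = 3 = 1·2^0 + 1·2^1
  c_6 = 2 = 0·2^0 + 1·2^1
  c_7 = 5 = 1·2^0 + 0·2^1 + 1·2^2
  c_8 = 1 = 1·2^0
λ_0 = (0, 0, 1, 0, 1, 0, 1, 1)
λ_1 = (0, 1, 0, 1, 1, 1, 0, 0)
λ_2 = (0, 0, 1, 1, 0, 0, 1, 0)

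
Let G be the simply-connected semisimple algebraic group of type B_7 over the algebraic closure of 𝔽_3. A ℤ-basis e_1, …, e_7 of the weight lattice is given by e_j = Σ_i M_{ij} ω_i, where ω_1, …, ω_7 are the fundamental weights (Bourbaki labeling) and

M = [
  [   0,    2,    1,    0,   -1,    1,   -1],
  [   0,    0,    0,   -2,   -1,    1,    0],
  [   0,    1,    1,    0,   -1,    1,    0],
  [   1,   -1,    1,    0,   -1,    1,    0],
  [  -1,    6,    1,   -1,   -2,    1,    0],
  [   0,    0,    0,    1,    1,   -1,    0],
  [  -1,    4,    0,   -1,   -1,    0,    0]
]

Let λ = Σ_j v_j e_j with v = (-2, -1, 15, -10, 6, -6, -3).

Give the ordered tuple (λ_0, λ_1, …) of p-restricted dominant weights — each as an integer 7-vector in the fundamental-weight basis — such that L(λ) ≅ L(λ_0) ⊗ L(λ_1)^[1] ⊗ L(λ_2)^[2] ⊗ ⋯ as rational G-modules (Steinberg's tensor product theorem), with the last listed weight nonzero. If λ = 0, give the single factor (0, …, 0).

Compute c_i = Σ_j M_{ij} v_j with v = (-2, -1, 15, -10, 6, -6, -3):
  c_1 = 0*-2 + 2*-1 + 1*15 + 0*-10 + -1*6 + 1*-6 + -1*-3 = 4
  c_2 = 0*-2 + 0*-1 + 0*15 + -2*-10 + -1*6 + 1*-6 + 0*-3 = 8
  c_3 = 0*-2 + 1*-1 + 1*15 + 0*-10 + -1*6 + 1*-6 + 0*-3 = 2
  c_4 = 1*-2 + -1*-1 + 1*15 + 0*-10 + -1*6 + 1*-6 + 0*-3 = 2
  c_5 = -1*-2 + 6*-1 + 1*15 + -1*-10 + -2*6 + 1*-6 + 0*-3 = 3
  c_6 = 0*-2 + 0*-1 + 0*15 + 1*-10 + 1*6 + -1*-6 + 0*-3 = 2
  c_7 = -1*-2 + 4*-1 + 0*15 + -1*-10 + -1*6 + 0*-6 + 0*-3 = 2
p = 3; digits c_i = Σ_j d_{ij}·3^j, 0 ≤ d_{ij} < 3:
  c_1 = 4 = 1·3^0 + 1·3^1
  c_2 = 8 = 2·3^0 + 2·3^1
  c_3 = 2 = 2·3^0
  c_4 = 2 = 2·3^0
  c_5 = 3 = 0·3^0 + 1·3^1
  c_6 = 2 = 2·3^0
  c_7 = 2 = 2·3^0
p-restricted factor λ_0 = (1, 2, 2, 2, 0, 2, 2)
p-restricted factor λ_1 = (1, 2, 0, 0, 1, 0, 0)

((1, 2, 2, 2, 0, 2, 2), (1, 2, 0, 0, 1, 0, 0))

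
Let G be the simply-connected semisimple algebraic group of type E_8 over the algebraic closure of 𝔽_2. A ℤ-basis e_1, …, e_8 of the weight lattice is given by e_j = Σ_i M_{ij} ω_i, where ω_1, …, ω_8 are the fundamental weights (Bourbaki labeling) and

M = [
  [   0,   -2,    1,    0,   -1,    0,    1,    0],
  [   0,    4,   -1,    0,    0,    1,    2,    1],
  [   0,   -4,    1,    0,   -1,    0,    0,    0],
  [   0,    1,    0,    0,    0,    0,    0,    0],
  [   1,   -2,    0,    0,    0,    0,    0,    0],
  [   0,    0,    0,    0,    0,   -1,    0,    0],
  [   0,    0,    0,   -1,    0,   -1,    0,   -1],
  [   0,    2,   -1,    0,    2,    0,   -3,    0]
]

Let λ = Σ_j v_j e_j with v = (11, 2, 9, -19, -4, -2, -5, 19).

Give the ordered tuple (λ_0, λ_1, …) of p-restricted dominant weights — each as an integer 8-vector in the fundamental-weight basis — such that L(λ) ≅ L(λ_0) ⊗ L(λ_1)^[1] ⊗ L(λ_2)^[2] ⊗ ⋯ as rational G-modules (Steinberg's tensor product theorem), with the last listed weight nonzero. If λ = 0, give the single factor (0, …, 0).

((0, 0, 1, 0, 1, 0, 0, 0), (0, 1, 0, 1, 1, 1, 1, 1), (1, 1, 1, 0, 1, 0, 0, 0))

In the fundamental-weight basis, λ has coordinates c = M·v (v = (11, 2, 9, -19, -4, -2, -5, 19)):
  c_1 = 0·11 + (-2)·(2) + 1·9 + (0)·(-19) + (-1)·(-4) + (0)·(-2) + (1)·(-5) + 0·19 = 4
  c_2 = 0·11 + 4·2 + (-1)·(9) + (0)·(-19) + (0)·(-4) + (1)·(-2) + (2)·(-5) + 1·19 = 6
  c_3 = 0·11 + (-4)·(2) + 1·9 + (0)·(-19) + (-1)·(-4) + (0)·(-2) + (0)·(-5) + 0·19 = 5
  c_4 = 0·11 + 1·2 + 0·9 + (0)·(-19) + (0)·(-4) + (0)·(-2) + (0)·(-5) + 0·19 = 2
  c_5 = 1·11 + (-2)·(2) + 0·9 + (0)·(-19) + (0)·(-4) + (0)·(-2) + (0)·(-5) + 0·19 = 7
  c_6 = 0·11 + 0·2 + 0·9 + (0)·(-19) + (0)·(-4) + (-1)·(-2) + (0)·(-5) + 0·19 = 2
  c_7 = 0·11 + 0·2 + 0·9 + (-1)·(-19) + (0)·(-4) + (-1)·(-2) + (0)·(-5) + (-1)·(19) = 2
  c_8 = 0·11 + 2·2 + (-1)·(9) + (0)·(-19) + (2)·(-4) + (0)·(-2) + (-3)·(-5) + 0·19 = 2
p = 2; digits c_i = Σ_j d_{ij}·2^j, 0 ≤ d_{ij} < 2:
  c_1 = 4 = 0·2^0 + 0·2^1 + 1·2^2
  c_2 = 6 = 0·2^0 + 1·2^1 + 1·2^2
  c_3 = 5 = 1·2^0 + 0·2^1 + 1·2^2
  c_4 = 2 = 0·2^0 + 1·2^1
  c_5 = 7 = 1·2^0 + 1·2^1 + 1·2^2
  c_6 = 2 = 0·2^0 + 1·2^1
  c_7 = 2 = 0·2^0 + 1·2^1
  c_8 = 2 = 0·2^0 + 1·2^1
Factor λ_0 = (0, 0, 1, 0, 1, 0, 0, 0)
Factor λ_1 = (0, 1, 0, 1, 1, 1, 1, 1)
Factor λ_2 = (1, 1, 1, 0, 1, 0, 0, 0)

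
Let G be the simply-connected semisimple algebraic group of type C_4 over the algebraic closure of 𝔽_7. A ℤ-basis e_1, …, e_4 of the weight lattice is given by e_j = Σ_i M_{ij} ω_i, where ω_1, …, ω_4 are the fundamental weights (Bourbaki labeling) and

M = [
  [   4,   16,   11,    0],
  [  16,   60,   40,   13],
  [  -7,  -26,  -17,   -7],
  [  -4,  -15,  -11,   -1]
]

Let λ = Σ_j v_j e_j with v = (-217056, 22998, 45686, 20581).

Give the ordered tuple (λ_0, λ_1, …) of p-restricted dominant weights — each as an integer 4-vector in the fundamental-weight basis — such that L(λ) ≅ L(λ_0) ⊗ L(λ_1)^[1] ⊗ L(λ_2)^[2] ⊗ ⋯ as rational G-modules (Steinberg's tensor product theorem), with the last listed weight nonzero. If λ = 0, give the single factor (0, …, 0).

((1, 3, 1, 1), (5, 2, 4, 4), (4, 5, 0, 2), (6, 5, 2, 0))

In the fundamental-weight basis, λ has coordinates c = M·v (v = (-217056, 22998, 45686, 20581)):
  c_1 = 4*-217056 + 16*22998 + 11*45686 + 0*20581 = 2290
  c_2 = 16*-217056 + 60*22998 + 40*45686 + 13*20581 = 1977
  c_3 = -7*-217056 + -26*22998 + -17*45686 + -7*20581 = 715
  c_4 = -4*-217056 + -15*22998 + -11*45686 + -1*20581 = 127
Base-7 expansion of each c_i:
  c_1 = 2290 = 1·7^0 + 5·7^1 + 4·7^2 + 6·7^3
  c_2 = 1977 = 3·7^0 + 2·7^1 + 5·7^2 + 5·7^3
  c_3 = 715 = 1·7^0 + 4·7^1 + 0·7^2 + 2·7^3
  c_4 = 127 = 1·7^0 + 4·7^1 + 2·7^2
λ_0 = (1, 3, 1, 1)
λ_1 = (5, 2, 4, 4)
λ_2 = (4, 5, 0, 2)
λ_3 = (6, 5, 2, 0)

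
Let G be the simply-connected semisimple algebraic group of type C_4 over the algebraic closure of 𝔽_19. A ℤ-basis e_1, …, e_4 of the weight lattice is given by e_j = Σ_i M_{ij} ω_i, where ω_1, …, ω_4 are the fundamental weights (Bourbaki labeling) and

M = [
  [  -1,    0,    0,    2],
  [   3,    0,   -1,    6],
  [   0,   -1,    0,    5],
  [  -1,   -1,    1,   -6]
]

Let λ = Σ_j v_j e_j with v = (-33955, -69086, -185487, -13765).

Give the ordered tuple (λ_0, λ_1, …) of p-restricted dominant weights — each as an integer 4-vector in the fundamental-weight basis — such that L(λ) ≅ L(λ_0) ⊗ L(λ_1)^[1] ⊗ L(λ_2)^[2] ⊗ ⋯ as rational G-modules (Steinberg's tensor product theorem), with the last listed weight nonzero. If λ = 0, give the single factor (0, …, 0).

Converting to the ω-basis (c_i = row i of M dotted with v = (-33955, -69086, -185487, -13765)):
  c_1 = -1*-33955 + 0*-69086 + 0*-185487 + 2*-13765 = 6425
  c_2 = 3*-33955 + 0*-69086 + -1*-185487 + 6*-13765 = 1032
  c_3 = 0*-33955 + -1*-69086 + 0*-185487 + 5*-13765 = 261
  c_4 = -1*-33955 + -1*-69086 + 1*-185487 + -6*-13765 = 144
p = 19; digits c_i = Σ_j d_{ij}·19^j, 0 ≤ d_{ij} < 19:
  c_1 = 6425 = 3·19^0 + 15·19^1 + 17·19^2
  c_2 = 1032 = 6·19^0 + 16·19^1 + 2·19^2
  c_3 = 261 = 14·19^0 + 13·19^1
  c_4 = 144 = 11·19^0 + 7·19^1
Factor λ_0 = (3, 6, 14, 11)
Factor λ_1 = (15, 16, 13, 7)
Factor λ_2 = (17, 2, 0, 0)

((3, 6, 14, 11), (15, 16, 13, 7), (17, 2, 0, 0))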